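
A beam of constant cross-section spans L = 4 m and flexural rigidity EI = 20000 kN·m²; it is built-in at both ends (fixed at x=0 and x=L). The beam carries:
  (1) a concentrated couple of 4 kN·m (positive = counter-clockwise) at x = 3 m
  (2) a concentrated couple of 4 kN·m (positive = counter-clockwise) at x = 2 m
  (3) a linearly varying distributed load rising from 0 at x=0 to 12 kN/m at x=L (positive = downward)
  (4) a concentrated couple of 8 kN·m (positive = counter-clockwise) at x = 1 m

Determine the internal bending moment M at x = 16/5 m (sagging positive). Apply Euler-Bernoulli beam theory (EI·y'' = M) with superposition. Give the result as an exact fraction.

Load 1 — applied couple M₀=4 kN·m at a=3 m (b=L-a=1):
  M_1 = R_Ax - M_A - M₀  [x>a] with R_A=9/8, M_A=5/4 = (9/8)·(16/5) - (5/4) - 4 = -33/20 kN·m
Load 2 — applied couple M₀=4 kN·m at a=2 m (b=L-a=2):
  M_2 = R_Ax - M_A - M₀  [x>a] with R_A=3/2, M_A=1 = (3/2)·(16/5) - 1 - 4 = -1/5 kN·m
Load 3 — triangular load w₀=12 kN/m (0→w₀ over full span):
  M_3 = 3w₀Lx/20 - w₀L²/30 - w₀x³/(6L) = 3·12·4·(16/5)/20 - 12·4²/30 - 12·(16/5)³/(6·4) = 32/125 kN·m
Load 4 — applied couple M₀=8 kN·m at a=1 m (b=L-a=3):
  M_4 = R_Ax - M_A - M₀  [x>a] with R_A=9/4, M_A=-3/2 = (9/4)·(16/5) - (-3/2) - 8 = 7/10 kN·m
Superposition: M = Σ M_i = -447/500 kN·m ≈ -0.894000 kN·m

M(16/5) = -447/500 kN·m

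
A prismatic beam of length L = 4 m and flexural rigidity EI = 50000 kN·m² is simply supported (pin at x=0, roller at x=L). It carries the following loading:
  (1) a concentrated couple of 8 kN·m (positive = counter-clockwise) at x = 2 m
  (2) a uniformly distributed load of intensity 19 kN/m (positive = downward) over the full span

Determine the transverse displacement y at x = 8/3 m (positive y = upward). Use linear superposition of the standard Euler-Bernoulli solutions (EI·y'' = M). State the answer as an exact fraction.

y(8/3) = -821/759375 m

Load 1 — applied couple M₀=8 kN·m at a=2 m (b=L-a=2):
  y_1 = (M₀x³/(6L)-M₀(x-a)²/2+C₁x)/EI  [x>a] with C₁=M₀(3b²-L²)/(6L)=-4/3 = (8·(8/3)³/(6·4)-8·((8/3)-2)²/2+(-4/3)·(8/3))/50000 = 1/50625 m
Load 2 — uniform load w=19 kN/m over full span:
  y_2 = -wx(L³-2Lx²+x³)/(24EI) = -19·(8/3)·(4³-2·4·(8/3)²+(8/3)³)/(24·50000) = -836/759375 m
Superposition: y = Σ y_i = -821/759375 m ≈ -0.001081 m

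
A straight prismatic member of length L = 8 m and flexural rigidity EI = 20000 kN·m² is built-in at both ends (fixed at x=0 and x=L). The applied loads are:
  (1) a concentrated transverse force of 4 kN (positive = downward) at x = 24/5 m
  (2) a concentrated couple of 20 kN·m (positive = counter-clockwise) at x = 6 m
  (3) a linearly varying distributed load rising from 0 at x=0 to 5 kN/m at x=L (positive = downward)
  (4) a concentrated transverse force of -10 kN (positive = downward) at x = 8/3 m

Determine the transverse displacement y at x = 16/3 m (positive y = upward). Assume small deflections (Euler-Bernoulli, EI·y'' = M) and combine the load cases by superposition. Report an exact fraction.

Load 1 — point force P=4 kN at a=24/5 m (b=L-a=16/5):
  y_1 = -Pa²(L-x)²(3bL-(3b+a)(L-x))/(6L³EI)  [x>a] = -4·(24/5)²·(8-(16/3))²·(3·(16/5)·8-(3·(16/5)+(24/5))·(8-(16/3)))/(6·8³·20000) = -32/78125 m
Load 2 — applied couple M₀=20 kN·m at a=6 m (b=L-a=2):
  y_2 = (R_Ax³/6 - M_Ax²/2)/EI  [x≤a] with R_A=45/16, M_A=25/4 = ((45/16)·(16/3)³/6 - (25/4)·(16/3)²/2)/20000 = -1/1125 m
Load 3 — triangular load w₀=5 kN/m (0→w₀ over full span):
  y_3 = -w₀x²(L-x)²(x+2L)/(120LEI) = -5·(16/3)²·(8-(16/3))²·((16/3)+2·8)/(120·8·20000) = -512/455625 m
Load 4 — point force P=-10 kN at a=8/3 m (b=L-a=16/3):
  y_4 = -Pa²(L-x)²(3bL-(3b+a)(L-x))/(6L³EI)  [x>a] = -(-10)·(8/3)²·(8-(16/3))²·(3·(16/3)·8-(3·(16/3)+(8/3))·(8-(16/3)))/(6·8³·20000) = 176/273375 m
Superposition: y = Σ y_i = -303859/170859375 m ≈ -0.001778 m

y(16/3) = -303859/170859375 m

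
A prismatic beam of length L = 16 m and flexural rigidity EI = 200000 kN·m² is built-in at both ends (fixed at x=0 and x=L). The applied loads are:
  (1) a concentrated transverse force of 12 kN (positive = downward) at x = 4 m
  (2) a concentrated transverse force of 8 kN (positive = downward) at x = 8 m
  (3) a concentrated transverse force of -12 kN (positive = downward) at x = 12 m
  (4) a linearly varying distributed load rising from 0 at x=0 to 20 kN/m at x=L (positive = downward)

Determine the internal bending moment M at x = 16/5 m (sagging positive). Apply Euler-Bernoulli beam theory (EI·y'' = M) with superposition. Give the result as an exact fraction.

M(16/5) = -1402/75 kN·m

Load 1 — point force P=12 kN at a=4 m (b=L-a=12):
  M_1 = Pb²(3a+b)x/L³ - Pab²/L²  [x≤a] = 12·12²·(3·4+12)·(16/5)/16³ - 12·4·12²/16² = 27/5 kN·m
Load 2 — point force P=8 kN at a=8 m (b=L-a=8):
  M_2 = Pb²(3a+b)x/L³ - Pab²/L²  [x≤a] = 8·8²·(3·8+8)·(16/5)/16³ - 8·8·8²/16² = -16/5 kN·m
Load 3 — point force P=-12 kN at a=12 m (b=L-a=4):
  M_3 = Pb²(3a+b)x/L³ - Pab²/L²  [x≤a] = (-12)·4²·(3·12+4)·(16/5)/16³ - (-12)·12·4²/16² = 3 kN·m
Load 4 — triangular load w₀=20 kN/m (0→w₀ over full span):
  M_4 = 3w₀Lx/20 - w₀L²/30 - w₀x³/(6L) = 3·20·16·(16/5)/20 - 20·16²/30 - 20·(16/5)³/(6·16) = -1792/75 kN·m
Superposition: M = Σ M_i = -1402/75 kN·m ≈ -18.693333 kN·m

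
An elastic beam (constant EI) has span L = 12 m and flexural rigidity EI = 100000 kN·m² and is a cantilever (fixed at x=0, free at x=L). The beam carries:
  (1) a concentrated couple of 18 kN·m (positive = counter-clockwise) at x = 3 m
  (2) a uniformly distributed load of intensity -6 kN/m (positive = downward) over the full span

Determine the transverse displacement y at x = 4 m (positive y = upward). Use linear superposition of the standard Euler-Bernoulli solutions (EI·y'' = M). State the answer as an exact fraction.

Load 1 — applied couple M₀=18 kN·m at a=3 m (b=L-a=9):
  y_1 = M₀a(2x-a)/(2EI)  [x>a] = 18·3·(2·4-3)/(2·100000) = 27/20000 m
Load 2 — uniform load w=-6 kN/m over full span:
  y_2 = -wx²(x²-4Lx+6L²)/(24EI) = -(-6)·4²·(4²-4·12·4+6·12²)/(24·100000) = 86/3125 m
Superposition: y = Σ y_i = 2887/100000 m ≈ 0.028870 m

y(4) = 2887/100000 m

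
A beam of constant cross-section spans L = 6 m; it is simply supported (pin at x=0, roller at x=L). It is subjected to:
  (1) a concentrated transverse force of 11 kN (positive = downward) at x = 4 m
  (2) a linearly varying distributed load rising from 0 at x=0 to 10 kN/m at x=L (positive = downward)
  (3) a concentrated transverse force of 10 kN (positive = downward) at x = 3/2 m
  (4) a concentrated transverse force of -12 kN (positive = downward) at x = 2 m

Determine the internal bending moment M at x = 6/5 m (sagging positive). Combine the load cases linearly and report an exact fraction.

M(6/5) = 383/25 kN·m

Load 1 — point force P=11 kN at a=4 m (b=L-a=2):
  M_1 = Pbx/L  [x≤a] = 11·2·(6/5)/6 = 22/5 kN·m
Load 2 — triangular load w₀=10 kN/m (0→w₀ over full span):
  M_2 = w₀Lx/6 - w₀x³/(6L) = 10·6·(6/5)/6 - 10·(6/5)³/(6·6) = 288/25 kN·m
Load 3 — point force P=10 kN at a=3/2 m (b=L-a=9/2):
  M_3 = Pbx/L  [x≤a] = 10·(9/2)·(6/5)/6 = 9 kN·m
Load 4 — point force P=-12 kN at a=2 m (b=L-a=4):
  M_4 = Pbx/L  [x≤a] = (-12)·4·(6/5)/6 = -48/5 kN·m
Superposition: M = Σ M_i = 383/25 kN·m ≈ 15.320000 kN·m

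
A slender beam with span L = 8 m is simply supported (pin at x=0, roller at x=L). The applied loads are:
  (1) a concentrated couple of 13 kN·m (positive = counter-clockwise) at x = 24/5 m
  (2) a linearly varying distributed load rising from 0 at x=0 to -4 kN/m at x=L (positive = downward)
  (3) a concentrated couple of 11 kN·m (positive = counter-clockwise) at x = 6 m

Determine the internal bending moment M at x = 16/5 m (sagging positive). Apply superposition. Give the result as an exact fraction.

Load 1 — applied couple M₀=13 kN·m at a=24/5 m (b=L-a=16/5):
  M_1 = M₀x/L  [x≤a] = 13·(16/5)/8 = 26/5 kN·m
Load 2 — triangular load w₀=-4 kN/m (0→w₀ over full span):
  M_2 = w₀Lx/6 - w₀x³/(6L) = (-4)·8·(16/5)/6 - (-4)·(16/5)³/(6·8) = -1792/125 kN·m
Load 3 — applied couple M₀=11 kN·m at a=6 m (b=L-a=2):
  M_3 = M₀x/L  [x≤a] = 11·(16/5)/8 = 22/5 kN·m
Superposition: M = Σ M_i = -592/125 kN·m ≈ -4.736000 kN·m

M(16/5) = -592/125 kN·m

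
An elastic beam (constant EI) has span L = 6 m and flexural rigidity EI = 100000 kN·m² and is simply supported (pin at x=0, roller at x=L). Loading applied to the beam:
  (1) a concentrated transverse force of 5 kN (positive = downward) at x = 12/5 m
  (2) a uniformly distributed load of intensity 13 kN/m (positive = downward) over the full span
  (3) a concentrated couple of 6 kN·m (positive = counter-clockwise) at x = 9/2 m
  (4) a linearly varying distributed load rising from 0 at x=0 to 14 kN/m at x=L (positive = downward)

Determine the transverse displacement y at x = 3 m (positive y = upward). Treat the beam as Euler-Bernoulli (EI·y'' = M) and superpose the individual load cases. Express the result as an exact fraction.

Load 1 — point force P=5 kN at a=12/5 m (b=L-a=18/5):
  y_1 = -Pa(L-x)(2Lx-a²-x²)/(6LEI)  [x>a] = -5·(12/5)·(6-3)·(2·6·3-(12/5)²-3²)/(6·6·100000) = -531/2500000 m
Load 2 — uniform load w=13 kN/m over full span:
  y_2 = -wx(L³-2Lx²+x³)/(24EI) = -13·3·(6³-2·6·3²+3³)/(24·100000) = -351/160000 m
Load 3 — applied couple M₀=6 kN·m at a=9/2 m (b=L-a=3/2):
  y_3 = (M₀x³/(6L)+C₁x)/EI  [x≤a] with C₁=M₀(3b²-L²)/(6L)=-39/8 = (6·3³/(6·6)+(-39/8)·3)/100000 = -81/800000 m
Load 4 — triangular load w₀=14 kN/m (0→w₀ over full span):
  y_4 = -w₀x(7L⁴-10L²x²+3x⁴)/(360LEI) = -14·3·(7·6⁴-10·6²·3²+3·3⁴)/(360·6·100000) = -189/160000 m
Superposition: y = Σ y_i = -73773/20000000 m ≈ -0.003689 m

y(3) = -73773/20000000 m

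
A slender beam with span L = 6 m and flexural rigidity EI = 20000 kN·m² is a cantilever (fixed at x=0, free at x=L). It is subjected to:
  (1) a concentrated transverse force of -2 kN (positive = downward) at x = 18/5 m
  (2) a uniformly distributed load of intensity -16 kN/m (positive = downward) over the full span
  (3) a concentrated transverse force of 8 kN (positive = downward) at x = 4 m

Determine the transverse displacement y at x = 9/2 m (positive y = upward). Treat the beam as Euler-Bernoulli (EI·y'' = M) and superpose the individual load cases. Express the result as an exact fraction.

Load 1 — point force P=-2 kN at a=18/5 m (b=L-a=12/5):
  y_1 = -Pa²(3x-a)/(6EI)  [x>a] = -(-2)·(18/5)²·(3·(9/2)-(18/5))/(6·20000) = 2673/1250000 m
Load 2 — uniform load w=-16 kN/m over full span:
  y_2 = -wx²(x²-4Lx+6L²)/(24EI) = -(-16)·(9/2)²·((9/2)²-4·6·(9/2)+6·6²)/(24·20000) = 13851/160000 m
Load 3 — point force P=8 kN at a=4 m (b=L-a=2):
  y_3 = -Pa²(3x-a)/(6EI)  [x>a] = -8·4²·(3·(9/2)-4)/(6·20000) = -19/1875 m
Superposition: y = Σ y_i = 4714429/60000000 m ≈ 0.078574 m

y(9/2) = 4714429/60000000 m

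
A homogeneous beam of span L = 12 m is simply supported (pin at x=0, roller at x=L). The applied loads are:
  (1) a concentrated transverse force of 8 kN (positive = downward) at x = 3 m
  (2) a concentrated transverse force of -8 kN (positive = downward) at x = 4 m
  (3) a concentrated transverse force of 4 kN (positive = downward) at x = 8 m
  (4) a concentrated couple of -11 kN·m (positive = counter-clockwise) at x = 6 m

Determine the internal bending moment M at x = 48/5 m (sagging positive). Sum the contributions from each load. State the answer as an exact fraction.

Load 1 — point force P=8 kN at a=3 m (b=L-a=9):
  M_1 = Pa(L-x)/L  [x>a] = 8·3·(12-(48/5))/12 = 24/5 kN·m
Load 2 — point force P=-8 kN at a=4 m (b=L-a=8):
  M_2 = Pa(L-x)/L  [x>a] = (-8)·4·(12-(48/5))/12 = -32/5 kN·m
Load 3 — point force P=4 kN at a=8 m (b=L-a=4):
  M_3 = Pa(L-x)/L  [x>a] = 4·8·(12-(48/5))/12 = 32/5 kN·m
Load 4 — applied couple M₀=-11 kN·m at a=6 m (b=L-a=6):
  M_4 = M₀x/L - M₀  [x>a] = (-11)·(48/5)/12 - (-11) = 11/5 kN·m
Superposition: M = Σ M_i = 7 kN·m ≈ 7.000000 kN·m

M(48/5) = 7 kN·m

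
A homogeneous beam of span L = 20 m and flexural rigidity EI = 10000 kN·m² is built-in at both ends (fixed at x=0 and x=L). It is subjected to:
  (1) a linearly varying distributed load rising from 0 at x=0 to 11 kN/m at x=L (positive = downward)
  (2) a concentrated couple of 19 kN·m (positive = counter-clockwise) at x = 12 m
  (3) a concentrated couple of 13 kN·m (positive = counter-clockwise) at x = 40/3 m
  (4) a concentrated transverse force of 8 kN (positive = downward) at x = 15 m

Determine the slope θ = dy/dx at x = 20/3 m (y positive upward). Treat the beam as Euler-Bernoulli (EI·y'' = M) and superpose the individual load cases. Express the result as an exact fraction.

θ(20/3) = -100753/3037500 rad

Load 1 — triangular load w₀=11 kN/m (0→w₀ over full span):
  θ_1 = -w₀(2x(L-x)(L-2x)(x+2L)+x²(L-x)²)/(120LEI) = -11·(2·(20/3)·(20-(20/3))·(20-2·(20/3))·((20/3)+2·20)+(20/3)²·(20-(20/3))²)/(120·20·10000) = -176/6075 rad
Load 2 — applied couple M₀=19 kN·m at a=12 m (b=L-a=8):
  θ_2 = (R_Ax²/2 - M_Ax)/EI  [x≤a] with R_A=171/125, M_A=152/25 = ((171/125)·(20/3)²/2 - (152/25)·(20/3))/10000 = -19/18750 rad
Load 3 — applied couple M₀=13 kN·m at a=40/3 m (b=L-a=20/3):
  θ_3 = (R_Ax²/2 - M_Ax)/EI  [x≤a] with R_A=13/15, M_A=13/3 = ((13/15)·(20/3)²/2 - (13/3)·(20/3))/10000 = -13/13500 rad
Load 4 — point force P=8 kN at a=15 m (b=L-a=5):
  θ_4 = -Pb²x(2aL-(3a+b)x)/(2L³EI)  [x≤a] = -8·5²·(20/3)·(2·15·20-(3·15+5)·(20/3))/(2·20³·10000) = -1/450 rad
Superposition: θ = Σ θ_i = -100753/3037500 rad ≈ -0.033170 rad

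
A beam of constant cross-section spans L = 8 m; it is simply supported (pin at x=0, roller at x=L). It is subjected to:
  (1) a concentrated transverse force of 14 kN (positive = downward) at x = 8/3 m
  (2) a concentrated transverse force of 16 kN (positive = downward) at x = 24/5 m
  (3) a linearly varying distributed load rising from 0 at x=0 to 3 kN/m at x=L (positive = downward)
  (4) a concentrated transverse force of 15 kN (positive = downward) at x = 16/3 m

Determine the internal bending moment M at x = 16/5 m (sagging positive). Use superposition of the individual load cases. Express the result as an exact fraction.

Load 1 — point force P=14 kN at a=8/3 m (b=L-a=16/3):
  M_1 = Pa(L-x)/L  [x>a] = 14·(8/3)·(8-(16/5))/8 = 112/5 kN·m
Load 2 — point force P=16 kN at a=24/5 m (b=L-a=16/5):
  M_2 = Pbx/L  [x≤a] = 16·(16/5)·(16/5)/8 = 512/25 kN·m
Load 3 — triangular load w₀=3 kN/m (0→w₀ over full span):
  M_3 = w₀Lx/6 - w₀x³/(6L) = 3·8·(16/5)/6 - 3·(16/5)³/(6·8) = 1344/125 kN·m
Load 4 — point force P=15 kN at a=16/3 m (b=L-a=8/3):
  M_4 = Pbx/L  [x≤a] = 15·(8/3)·(16/5)/8 = 16 kN·m
Superposition: M = Σ M_i = 8704/125 kN·m ≈ 69.632000 kN·m

M(16/5) = 8704/125 kN·m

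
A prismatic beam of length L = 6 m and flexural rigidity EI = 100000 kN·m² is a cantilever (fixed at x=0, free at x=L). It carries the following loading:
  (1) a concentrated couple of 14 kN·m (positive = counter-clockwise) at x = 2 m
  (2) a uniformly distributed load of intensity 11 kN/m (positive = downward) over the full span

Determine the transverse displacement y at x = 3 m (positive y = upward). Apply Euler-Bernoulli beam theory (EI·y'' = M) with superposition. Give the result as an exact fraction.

Load 1 — applied couple M₀=14 kN·m at a=2 m (b=L-a=4):
  y_1 = M₀a(2x-a)/(2EI)  [x>a] = 14·2·(2·3-2)/(2·100000) = 7/12500 m
Load 2 — uniform load w=11 kN/m over full span:
  y_2 = -wx²(x²-4Lx+6L²)/(24EI) = -11·3²·(3²-4·6·3+6·6²)/(24·100000) = -5049/800000 m
Superposition: y = Σ y_i = -4601/800000 m ≈ -0.005751 m

y(3) = -4601/800000 m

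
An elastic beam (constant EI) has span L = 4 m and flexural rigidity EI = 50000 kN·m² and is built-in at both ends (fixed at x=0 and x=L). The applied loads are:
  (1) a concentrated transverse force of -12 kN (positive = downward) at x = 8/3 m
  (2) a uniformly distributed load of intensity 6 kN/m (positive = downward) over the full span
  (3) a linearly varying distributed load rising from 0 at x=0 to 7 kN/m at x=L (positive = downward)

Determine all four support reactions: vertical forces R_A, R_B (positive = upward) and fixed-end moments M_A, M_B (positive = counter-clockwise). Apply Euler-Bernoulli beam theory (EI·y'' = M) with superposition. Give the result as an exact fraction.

R_A = 589/45 kN, M_A = 368/45 kN·m, R_B = 581/45 kN, M_B = -292/45 kN·m

Load 1 — point force P=-12 kN at a=8/3 m (b=L-a=4/3):
  R_A = Pb²(3a+b)/L³ = (-12)·(4/3)²·(3·(8/3)+(4/3))/4³ = -28/9 kN
  M_A = Pab²/L² = (-12)·(8/3)·(4/3)²/4² = -32/9 kN·m
  R_B = Pa²(a+3b)/L³ = (-12)·(8/3)²·((8/3)+3·(4/3))/4³ = -80/9 kN
  M_B = -Pa²b/L² = -(-12)·(8/3)²·(4/3)/4² = 64/9 kN·m
Load 2 — uniform load w=6 kN/m over full span:
  R_A = wL/2 = 6·4/2 = 12 kN
  M_A = wL²/12 = 6·4²/12 = 8 kN·m
  R_B = wL/2 = 6·4/2 = 12 kN
  M_B = -wL²/12 = -6·4²/12 = -8 kN·m
Load 3 — triangular load w₀=7 kN/m (0→w₀ over full span):
  R_A = 3w₀L/20 = 3·7·4/20 = 21/5 kN
  M_A = w₀L²/30 = 7·4²/30 = 56/15 kN·m
  R_B = 7w₀L/20 = 7·7·4/20 = 49/5 kN
  M_B = -w₀L²/20 = -7·4²/20 = -28/5 kN·m
Superposition: R_A = 589/45 kN, M_A = 368/45 kN·m, R_B = 581/45 kN, M_B = -292/45 kN·m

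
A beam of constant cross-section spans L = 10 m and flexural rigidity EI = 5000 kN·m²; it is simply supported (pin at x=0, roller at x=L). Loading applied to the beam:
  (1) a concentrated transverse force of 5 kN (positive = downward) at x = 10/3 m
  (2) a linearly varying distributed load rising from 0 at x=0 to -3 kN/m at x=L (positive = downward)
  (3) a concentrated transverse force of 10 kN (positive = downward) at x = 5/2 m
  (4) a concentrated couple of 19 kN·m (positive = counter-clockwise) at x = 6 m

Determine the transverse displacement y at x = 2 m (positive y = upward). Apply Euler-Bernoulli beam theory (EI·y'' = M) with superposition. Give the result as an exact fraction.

y(2) = -1247059/81000000 m

Load 1 — point force P=5 kN at a=10/3 m (b=L-a=20/3):
  y_1 = -Pbx(L²-b²-x²)/(6LEI)  [x≤a] = -5·(20/3)·2·(10²-(20/3)²-2²)/(6·10·5000) = -116/10125 m
Load 2 — triangular load w₀=-3 kN/m (0→w₀ over full span):
  y_2 = -w₀x(7L⁴-10L²x²+3x⁴)/(360LEI) = -(-3)·2·(7·10⁴-10·10²·2²+3·2⁴)/(360·10·5000) = 344/15625 m
Load 3 — point force P=10 kN at a=5/2 m (b=L-a=15/2):
  y_3 = -Pbx(L²-b²-x²)/(6LEI)  [x≤a] = -10·(15/2)·2·(10²-(15/2)²-2²)/(6·10·5000) = -159/8000 m
Load 4 — applied couple M₀=19 kN·m at a=6 m (b=L-a=4):
  y_4 = (M₀x³/(6L)+C₁x)/EI  [x≤a] with C₁=M₀(3b²-L²)/(6L)=-247/15 = (19·2³/(6·10)+(-247/15)·2)/5000 = -19/3125 m
Superposition: y = Σ y_i = -1247059/81000000 m ≈ -0.015396 m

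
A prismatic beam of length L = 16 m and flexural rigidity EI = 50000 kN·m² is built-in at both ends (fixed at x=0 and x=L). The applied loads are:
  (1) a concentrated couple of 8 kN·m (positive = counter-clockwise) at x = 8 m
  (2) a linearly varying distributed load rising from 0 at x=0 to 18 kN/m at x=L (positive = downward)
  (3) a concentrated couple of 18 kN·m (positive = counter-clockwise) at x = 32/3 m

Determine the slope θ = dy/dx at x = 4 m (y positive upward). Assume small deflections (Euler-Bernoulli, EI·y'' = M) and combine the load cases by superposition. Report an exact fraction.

θ(4) = -737/125000 rad

Load 1 — applied couple M₀=8 kN·m at a=8 m (b=L-a=8):
  θ_1 = (R_Ax²/2 - M_Ax)/EI  [x≤a] with R_A=3/4, M_A=2 = ((3/4)·4²/2 - 2·4)/50000 = -1/25000 rad
Load 2 — triangular load w₀=18 kN/m (0→w₀ over full span):
  θ_2 = -w₀(2x(L-x)(L-2x)(x+2L)+x²(L-x)²)/(120LEI) = -18·(2·4·(16-4)·(16-2·4)·(4+2·16)+4²·(16-4)²)/(120·16·50000) = -351/62500 rad
Load 3 — applied couple M₀=18 kN·m at a=32/3 m (b=L-a=16/3):
  θ_3 = (R_Ax²/2 - M_Ax)/EI  [x≤a] with R_A=3/2, M_A=6 = ((3/2)·4²/2 - 6·4)/50000 = -3/12500 rad
Superposition: θ = Σ θ_i = -737/125000 rad ≈ -0.005896 rad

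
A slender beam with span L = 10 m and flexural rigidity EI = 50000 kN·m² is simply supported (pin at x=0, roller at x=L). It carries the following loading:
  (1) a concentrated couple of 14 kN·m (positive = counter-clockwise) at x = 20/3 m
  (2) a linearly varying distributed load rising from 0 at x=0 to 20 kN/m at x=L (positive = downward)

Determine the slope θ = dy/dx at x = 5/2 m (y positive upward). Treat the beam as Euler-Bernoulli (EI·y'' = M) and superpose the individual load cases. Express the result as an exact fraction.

θ(5/2) = -34463/5760000 rad

Load 1 — applied couple M₀=14 kN·m at a=20/3 m (b=L-a=10/3):
  θ_1 = (M₀x²/(2L)+C₁)/EI  [x≤a] with C₁=M₀(3b²-L²)/(6L)=-140/9 = (14·(5/2)²/(2·10)+(-140/9))/50000 = -161/720000 rad
Load 2 — triangular load w₀=20 kN/m (0→w₀ over full span):
  θ_2 = -w₀(7L⁴-30L²x²+15x⁴)/(360LEI) = -20·(7·10⁴-30·10²·(5/2)²+15·(5/2)⁴)/(360·10·50000) = -1327/230400 rad
Superposition: θ = Σ θ_i = -34463/5760000 rad ≈ -0.005983 rad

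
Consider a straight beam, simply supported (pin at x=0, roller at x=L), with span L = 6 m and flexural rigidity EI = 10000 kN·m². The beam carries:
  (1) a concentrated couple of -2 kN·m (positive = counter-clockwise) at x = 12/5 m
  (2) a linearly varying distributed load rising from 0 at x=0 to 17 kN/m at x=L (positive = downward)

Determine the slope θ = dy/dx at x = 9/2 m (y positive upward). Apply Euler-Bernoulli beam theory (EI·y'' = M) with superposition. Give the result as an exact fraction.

θ(9/2) = 339071/64000000 rad

Load 1 — applied couple M₀=-2 kN·m at a=12/5 m (b=L-a=18/5):
  θ_1 = (M₀x²/(2L)-M₀(x-a)+C₁)/EI  [x>a] with C₁=M₀(3b²-L²)/(6L)=-4/25 = ((-2)·(9/2)²/(2·6)-(-2)·((9/2)-(12/5))+(-4/25))/10000 = 133/2000000 rad
Load 2 — triangular load w₀=17 kN/m (0→w₀ over full span):
  θ_2 = -w₀(7L⁴-30L²x²+15x⁴)/(360LEI) = -17·(7·6⁴-30·6²·(9/2)²+15·(9/2)⁴)/(360·6·10000) = 66963/12800000 rad
Superposition: θ = Σ θ_i = 339071/64000000 rad ≈ 0.005298 rad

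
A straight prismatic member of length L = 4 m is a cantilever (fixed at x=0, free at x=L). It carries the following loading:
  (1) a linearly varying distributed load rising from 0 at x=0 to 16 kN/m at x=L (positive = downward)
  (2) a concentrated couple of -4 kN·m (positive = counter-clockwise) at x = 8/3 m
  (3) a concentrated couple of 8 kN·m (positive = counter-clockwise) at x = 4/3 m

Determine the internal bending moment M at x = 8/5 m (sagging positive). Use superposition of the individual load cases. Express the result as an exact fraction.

M(8/5) = -5108/125 kN·m

Load 1 — triangular load w₀=16 kN/m (0→w₀ over full span):
  M_1 = w₀Lx/2 - w₀L²/3 - w₀x³/(6L) = 16·4·(8/5)/2 - 16·4²/3 - 16·(8/5)³/(6·4) = -4608/125 kN·m
Load 2 — applied couple M₀=-4 kN·m at a=8/3 m (b=L-a=4/3):
  M_2 = M₀  [x≤a] = (-4) = -4 kN·m
Load 3 — applied couple M₀=8 kN·m at a=4/3 m (b=L-a=8/3):
  M_3 = 0  [x>a] = 0 kN·m
Superposition: M = Σ M_i = -5108/125 kN·m ≈ -40.864000 kN·m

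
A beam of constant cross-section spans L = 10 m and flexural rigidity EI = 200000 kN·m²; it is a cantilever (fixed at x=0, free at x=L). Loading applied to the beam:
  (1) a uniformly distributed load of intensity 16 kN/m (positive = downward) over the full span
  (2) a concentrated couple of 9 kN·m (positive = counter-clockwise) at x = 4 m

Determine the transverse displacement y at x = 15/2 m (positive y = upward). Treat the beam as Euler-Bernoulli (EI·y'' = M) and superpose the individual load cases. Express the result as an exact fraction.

y(15/2) = -105291/1600000 m

Load 1 — uniform load w=16 kN/m over full span:
  y_1 = -wx²(x²-4Lx+6L²)/(24EI) = -16·(15/2)²·((15/2)²-4·10·(15/2)+6·10²)/(24·200000) = -171/2560 m
Load 2 — applied couple M₀=9 kN·m at a=4 m (b=L-a=6):
  y_2 = M₀a(2x-a)/(2EI)  [x>a] = 9·4·(2·(15/2)-4)/(2·200000) = 99/100000 m
Superposition: y = Σ y_i = -105291/1600000 m ≈ -0.065807 m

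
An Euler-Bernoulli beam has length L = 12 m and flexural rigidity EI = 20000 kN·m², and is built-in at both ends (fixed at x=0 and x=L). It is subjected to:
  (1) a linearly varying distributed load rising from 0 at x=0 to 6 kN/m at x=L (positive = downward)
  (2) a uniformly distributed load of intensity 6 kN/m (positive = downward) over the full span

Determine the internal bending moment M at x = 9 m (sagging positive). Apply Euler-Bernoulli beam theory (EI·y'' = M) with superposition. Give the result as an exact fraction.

Load 1 — triangular load w₀=6 kN/m (0→w₀ over full span):
  M_1 = 3w₀Lx/20 - w₀L²/30 - w₀x³/(6L) = 3·6·12·9/20 - 6·12²/30 - 6·9³/(6·12) = 153/20 kN·m
Load 2 — uniform load w=6 kN/m over full span:
  M_2 = wLx/2 - wL²/12 - wx²/2 = 6·12·9/2 - 6·12²/12 - 6·9²/2 = 9 kN·m
Superposition: M = Σ M_i = 333/20 kN·m ≈ 16.650000 kN·m

M(9) = 333/20 kN·m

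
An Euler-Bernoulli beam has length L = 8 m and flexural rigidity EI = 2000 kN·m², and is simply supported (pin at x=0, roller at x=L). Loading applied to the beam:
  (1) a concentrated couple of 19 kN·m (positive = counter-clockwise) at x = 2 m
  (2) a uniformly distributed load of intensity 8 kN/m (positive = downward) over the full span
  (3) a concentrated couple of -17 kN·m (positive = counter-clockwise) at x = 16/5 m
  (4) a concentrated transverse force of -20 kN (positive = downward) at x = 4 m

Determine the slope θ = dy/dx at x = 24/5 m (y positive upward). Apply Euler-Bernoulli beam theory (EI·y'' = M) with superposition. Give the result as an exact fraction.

θ(24/5) = 21301/3000000 rad

Load 1 — applied couple M₀=19 kN·m at a=2 m (b=L-a=6):
  θ_1 = (M₀x²/(2L)-M₀(x-a)+C₁)/EI  [x>a] with C₁=M₀(3b²-L²)/(6L)=209/12 = (19·(24/5)²/(2·8)-19·((24/5)-2)+(209/12))/2000 = -2527/600000 rad
Load 2 — uniform load w=8 kN/m over full span:
  θ_2 = -w(L³-6Lx²+4x³)/(24EI) = -8·(8³-6·8·(24/5)²+4·(24/5)³)/(24·2000) = 1184/46875 rad
Load 3 — applied couple M₀=-17 kN·m at a=16/5 m (b=L-a=24/5):
  θ_3 = (M₀x²/(2L)-M₀(x-a)+C₁)/EI  [x>a] with C₁=M₀(3b²-L²)/(6L)=-136/75 = ((-17)·(24/5)²/(2·8)-(-17)·((24/5)-(16/5))+(-136/75))/2000 = 17/37500 rad
Load 4 — point force P=-20 kN at a=4 m (b=L-a=4):
  θ_4 = -Pa(2L²-6Lx+3x²+a²)/(6LEI)  [x>a] = -(-20)·4·(2·8²-6·8·(24/5)+3·(24/5)²+4²)/(6·8·2000) = -9/625 rad
Superposition: θ = Σ θ_i = 21301/3000000 rad ≈ 0.007100 rad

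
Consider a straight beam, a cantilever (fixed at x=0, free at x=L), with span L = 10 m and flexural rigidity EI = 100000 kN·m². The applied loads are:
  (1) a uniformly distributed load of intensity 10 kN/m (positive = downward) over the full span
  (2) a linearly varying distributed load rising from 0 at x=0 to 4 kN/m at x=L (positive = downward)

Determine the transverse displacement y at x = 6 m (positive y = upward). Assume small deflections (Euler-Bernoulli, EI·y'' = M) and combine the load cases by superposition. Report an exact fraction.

y(6) = -47787/625000 m

Load 1 — uniform load w=10 kN/m over full span:
  y_1 = -wx²(x²-4Lx+6L²)/(24EI) = -10·6²·(6²-4·10·6+6·10²)/(24·100000) = -297/5000 m
Load 2 — triangular load w₀=4 kN/m (0→w₀ over full span):
  y_2 = (w₀Lx³/12-w₀L²x²/6-w₀x⁵/(120L))/EI = (4·10·6³/12-4·10²·6²/6-4·6⁵/(120·10))/100000 = -5331/312500 m
Superposition: y = Σ y_i = -47787/625000 m ≈ -0.076459 m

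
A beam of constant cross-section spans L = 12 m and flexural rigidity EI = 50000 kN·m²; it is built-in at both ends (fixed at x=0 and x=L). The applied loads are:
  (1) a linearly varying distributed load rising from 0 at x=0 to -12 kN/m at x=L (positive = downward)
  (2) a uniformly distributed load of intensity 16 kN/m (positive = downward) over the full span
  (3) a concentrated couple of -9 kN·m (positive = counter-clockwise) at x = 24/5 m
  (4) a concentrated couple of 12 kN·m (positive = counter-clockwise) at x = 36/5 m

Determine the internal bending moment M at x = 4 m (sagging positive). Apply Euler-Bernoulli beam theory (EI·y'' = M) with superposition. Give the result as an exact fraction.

M(4) = 3341/75 kN·m

Load 1 — triangular load w₀=-12 kN/m (0→w₀ over full span):
  M_1 = 3w₀Lx/20 - w₀L²/30 - w₀x³/(6L) = 3·(-12)·12·4/20 - (-12)·12²/30 - (-12)·4³/(6·12) = -272/15 kN·m
Load 2 — uniform load w=16 kN/m over full span:
  M_2 = wLx/2 - wL²/12 - wx²/2 = 16·12·4/2 - 16·12²/12 - 16·4²/2 = 64 kN·m
Load 3 — applied couple M₀=-9 kN·m at a=24/5 m (b=L-a=36/5):
  M_3 = R_Ax - M_A  [x≤a] with R_A=-27/25, M_A=-27/25 = (-27/25)·4 - (-27/25) = -81/25 kN·m
Load 4 — applied couple M₀=12 kN·m at a=36/5 m (b=L-a=24/5):
  M_4 = R_Ax - M_A  [x≤a] with R_A=36/25, M_A=96/25 = (36/25)·4 - (96/25) = 48/25 kN·m
Superposition: M = Σ M_i = 3341/75 kN·m ≈ 44.546667 kN·m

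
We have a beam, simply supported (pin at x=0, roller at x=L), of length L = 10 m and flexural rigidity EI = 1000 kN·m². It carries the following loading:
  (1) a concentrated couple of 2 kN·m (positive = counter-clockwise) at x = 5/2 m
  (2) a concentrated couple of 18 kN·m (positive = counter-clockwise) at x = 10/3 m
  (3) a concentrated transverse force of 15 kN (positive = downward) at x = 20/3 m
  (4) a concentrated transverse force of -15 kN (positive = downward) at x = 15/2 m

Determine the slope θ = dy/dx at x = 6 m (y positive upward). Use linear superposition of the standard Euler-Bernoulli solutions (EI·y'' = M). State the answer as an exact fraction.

Load 1 — applied couple M₀=2 kN·m at a=5/2 m (b=L-a=15/2):
  θ_1 = (M₀x²/(2L)-M₀(x-a)+C₁)/EI  [x>a] with C₁=M₀(3b²-L²)/(6L)=55/24 = (2·6²/(2·10)-2·(6-(5/2))+(55/24))/1000 = -133/120000 rad
Load 2 — applied couple M₀=18 kN·m at a=10/3 m (b=L-a=20/3):
  θ_2 = (M₀x²/(2L)-M₀(x-a)+C₁)/EI  [x>a] with C₁=M₀(3b²-L²)/(6L)=10 = (18·6²/(2·10)-18·(6-(10/3))+10)/1000 = -7/1250 rad
Load 3 — point force P=15 kN at a=20/3 m (b=L-a=10/3):
  θ_3 = -Pb(L²-b²-3x²)/(6LEI)  [x≤a] = -15·(10/3)·(10²-(10/3)²-3·6²)/(6·10·1000) = 43/2700 rad
Load 4 — point force P=-15 kN at a=15/2 m (b=L-a=5/2):
  θ_4 = -Pb(L²-b²-3x²)/(6LEI)  [x≤a] = -(-15)·(5/2)·(10²-(5/2)²-3·6²)/(6·10·1000) = -57/6400 rad
Superposition: θ = Σ θ_i = 269/864000 rad ≈ 0.000311 rad

θ(6) = 269/864000 rad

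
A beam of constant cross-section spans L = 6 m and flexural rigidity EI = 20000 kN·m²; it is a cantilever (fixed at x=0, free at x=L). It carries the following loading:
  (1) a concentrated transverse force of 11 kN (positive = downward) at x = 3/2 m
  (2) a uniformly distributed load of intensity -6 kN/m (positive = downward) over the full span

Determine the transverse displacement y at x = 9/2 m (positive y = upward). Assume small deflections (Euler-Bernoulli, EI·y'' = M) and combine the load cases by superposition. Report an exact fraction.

y(9/2) = 7677/256000 m

Load 1 — point force P=11 kN at a=3/2 m (b=L-a=9/2):
  y_1 = -Pa²(3x-a)/(6EI)  [x>a] = -11·(3/2)²·(3·(9/2)-(3/2))/(6·20000) = -99/40000 m
Load 2 — uniform load w=-6 kN/m over full span:
  y_2 = -wx²(x²-4Lx+6L²)/(24EI) = -(-6)·(9/2)²·((9/2)²-4·6·(9/2)+6·6²)/(24·20000) = 41553/1280000 m
Superposition: y = Σ y_i = 7677/256000 m ≈ 0.029988 m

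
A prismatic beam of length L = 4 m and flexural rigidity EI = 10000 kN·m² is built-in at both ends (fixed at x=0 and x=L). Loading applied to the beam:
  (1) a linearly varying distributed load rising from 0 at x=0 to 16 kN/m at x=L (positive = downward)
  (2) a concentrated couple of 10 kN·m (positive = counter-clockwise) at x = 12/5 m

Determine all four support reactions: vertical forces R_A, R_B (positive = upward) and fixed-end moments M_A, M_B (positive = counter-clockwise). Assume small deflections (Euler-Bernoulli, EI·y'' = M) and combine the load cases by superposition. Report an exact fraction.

Load 1 — triangular load w₀=16 kN/m (0→w₀ over full span):
  R_A = 3w₀L/20 = 3·16·4/20 = 48/5 kN
  M_A = w₀L²/30 = 16·4²/30 = 128/15 kN·m
  R_B = 7w₀L/20 = 7·16·4/20 = 112/5 kN
  M_B = -w₀L²/20 = -16·4²/20 = -64/5 kN·m
Load 2 — applied couple M₀=10 kN·m at a=12/5 m (b=L-a=8/5):
  R_A = 6M₀ab/L³ = 6·10·(12/5)·(8/5)/4³ = 18/5 kN
  M_A = M₀b(2a-b)/L² = 10·(8/5)·(2·(12/5)-(8/5))/4² = 16/5 kN·m
  R_B = -6M₀ab/L³ = -6·10·(12/5)·(8/5)/4³ = -18/5 kN
  M_B = M₀a(2b-a)/L² = 10·(12/5)·(2·(8/5)-(12/5))/4² = 6/5 kN·m
Superposition: R_A = 66/5 kN, M_A = 176/15 kN·m, R_B = 94/5 kN, M_B = -58/5 kN·m

R_A = 66/5 kN, M_A = 176/15 kN·m, R_B = 94/5 kN, M_B = -58/5 kN·m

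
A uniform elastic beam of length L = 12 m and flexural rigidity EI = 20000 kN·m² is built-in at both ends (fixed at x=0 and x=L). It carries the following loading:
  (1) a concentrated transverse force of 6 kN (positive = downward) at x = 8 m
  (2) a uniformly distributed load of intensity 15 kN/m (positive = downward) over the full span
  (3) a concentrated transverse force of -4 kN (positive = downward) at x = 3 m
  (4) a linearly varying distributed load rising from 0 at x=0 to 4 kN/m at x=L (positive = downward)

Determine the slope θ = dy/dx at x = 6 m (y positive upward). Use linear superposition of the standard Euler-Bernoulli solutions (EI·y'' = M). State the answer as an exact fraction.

Load 1 — point force P=6 kN at a=8 m (b=L-a=4):
  θ_1 = -Pb²x(2aL-(3a+b)x)/(2L³EI)  [x≤a] = -6·4²·6·(2·8·12-(3·8+4)·6)/(2·12³·20000) = -1/5000 rad
Load 2 — uniform load w=15 kN/m over full span:
  θ_2 = -wx(L-x)(L-2x)/(12EI) = -15·6·(12-6)·(12-2·6)/(12·20000) = 0 rad
Load 3 — point force P=-4 kN at a=3 m (b=L-a=9):
  θ_3 = Pa²(L-x)(2bL-(3b+a)(L-x))/(2L³EI)  [x>a] = (-4)·3²·(12-6)·(2·9·12-(3·9+3)·(12-6))/(2·12³·20000) = -9/80000 rad
Load 4 — triangular load w₀=4 kN/m (0→w₀ over full span):
  θ_4 = -w₀(2x(L-x)(L-2x)(x+2L)+x²(L-x)²)/(120LEI) = -4·(2·6·(12-6)·(12-2·6)·(6+2·12)+6²·(12-6)²)/(120·12·20000) = -9/50000 rad
Superposition: θ = Σ θ_i = -197/400000 rad ≈ -0.000492 rad

θ(6) = -197/400000 rad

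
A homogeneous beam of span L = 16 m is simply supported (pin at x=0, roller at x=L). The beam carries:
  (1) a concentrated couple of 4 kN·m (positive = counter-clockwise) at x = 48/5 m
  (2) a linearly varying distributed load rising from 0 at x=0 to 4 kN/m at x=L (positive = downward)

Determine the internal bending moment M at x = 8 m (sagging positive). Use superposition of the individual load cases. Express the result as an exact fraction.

Load 1 — applied couple M₀=4 kN·m at a=48/5 m (b=L-a=32/5):
  M_1 = M₀x/L  [x≤a] = 4·8/16 = 2 kN·m
Load 2 — triangular load w₀=4 kN/m (0→w₀ over full span):
  M_2 = w₀Lx/6 - w₀x³/(6L) = 4·16·8/6 - 4·8³/(6·16) = 64 kN·m
Superposition: M = Σ M_i = 66 kN·m ≈ 66.000000 kN·m

M(8) = 66 kN·m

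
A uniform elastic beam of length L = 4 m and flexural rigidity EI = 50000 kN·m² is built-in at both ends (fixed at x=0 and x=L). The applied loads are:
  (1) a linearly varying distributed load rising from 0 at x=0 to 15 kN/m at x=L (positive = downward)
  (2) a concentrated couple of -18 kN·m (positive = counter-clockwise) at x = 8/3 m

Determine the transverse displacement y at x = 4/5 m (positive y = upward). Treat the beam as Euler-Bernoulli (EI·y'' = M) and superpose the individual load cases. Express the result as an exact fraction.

Load 1 — triangular load w₀=15 kN/m (0→w₀ over full span):
  y_1 = -w₀x²(L-x)²(x+2L)/(120LEI) = -15·(4/5)²·(4-(4/5))²·((4/5)+2·4)/(120·4·50000) = -352/9765625 m
Load 2 — applied couple M₀=-18 kN·m at a=8/3 m (b=L-a=4/3):
  y_2 = (R_Ax³/6 - M_Ax²/2)/EI  [x≤a] with R_A=-6, M_A=-6 = ((-6)·(4/5)³/6 - (-6)·(4/5)²/2)/50000 = 11/390625 m
Superposition: y = Σ y_i = -77/9765625 m ≈ -0.000008 m

y(4/5) = -77/9765625 m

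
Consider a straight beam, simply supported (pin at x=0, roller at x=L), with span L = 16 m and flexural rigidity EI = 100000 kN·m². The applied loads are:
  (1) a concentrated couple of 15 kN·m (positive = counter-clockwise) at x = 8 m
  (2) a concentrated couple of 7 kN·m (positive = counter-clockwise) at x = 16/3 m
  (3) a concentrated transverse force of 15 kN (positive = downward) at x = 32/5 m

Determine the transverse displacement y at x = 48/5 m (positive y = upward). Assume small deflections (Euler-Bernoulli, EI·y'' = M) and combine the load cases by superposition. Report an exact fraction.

Load 1 — applied couple M₀=15 kN·m at a=8 m (b=L-a=8):
  y_1 = (M₀x³/(6L)-M₀(x-a)²/2+C₁x)/EI  [x>a] with C₁=M₀(3b²-L²)/(6L)=-10 = (15·(48/5)³/(6·16)-15·((48/5)-8)²/2+(-10)·(48/5))/100000 = 18/78125 m
Load 2 — applied couple M₀=7 kN·m at a=16/3 m (b=L-a=32/3):
  y_2 = (M₀x³/(6L)-M₀(x-a)²/2+C₁x)/EI  [x>a] with C₁=M₀(3b²-L²)/(6L)=56/9 = (7·(48/5)³/(6·16)-7·((48/5)-(16/3))²/2+(56/9)·(48/5))/100000 = 2128/3515625 m
Load 3 — point force P=15 kN at a=32/5 m (b=L-a=48/5):
  y_3 = -Pa(L-x)(2Lx-a²-x²)/(6LEI)  [x>a] = -15·(32/5)·(16-(48/5))·(2·16·(48/5)-(32/5)²-(48/5)²)/(6·16·100000) = -4352/390625 m
Superposition: y = Σ y_i = -7246/703125 m ≈ -0.010305 m

y(48/5) = -7246/703125 m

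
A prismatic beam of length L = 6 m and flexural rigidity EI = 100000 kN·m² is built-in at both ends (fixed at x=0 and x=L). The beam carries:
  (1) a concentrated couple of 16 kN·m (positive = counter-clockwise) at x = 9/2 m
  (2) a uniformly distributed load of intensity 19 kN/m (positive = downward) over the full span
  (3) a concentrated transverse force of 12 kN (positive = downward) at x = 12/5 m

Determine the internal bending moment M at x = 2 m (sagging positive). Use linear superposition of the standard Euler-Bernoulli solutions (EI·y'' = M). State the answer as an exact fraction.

Load 1 — applied couple M₀=16 kN·m at a=9/2 m (b=L-a=3/2):
  M_1 = R_Ax - M_A  [x≤a] with R_A=3, M_A=5 = 3·2 - 5 = 1 kN·m
Load 2 — uniform load w=19 kN/m over full span:
  M_2 = wLx/2 - wL²/12 - wx²/2 = 19·6·2/2 - 19·6²/12 - 19·2²/2 = 19 kN·m
Load 3 — point force P=12 kN at a=12/5 m (b=L-a=18/5):
  M_3 = Pb²(3a+b)x/L³ - Pab²/L²  [x≤a] = 12·(18/5)²·(3·(12/5)+(18/5))·2/6³ - 12·(12/5)·(18/5)²/6² = 648/125 kN·m
Superposition: M = Σ M_i = 3148/125 kN·m ≈ 25.184000 kN·m

M(2) = 3148/125 kN·m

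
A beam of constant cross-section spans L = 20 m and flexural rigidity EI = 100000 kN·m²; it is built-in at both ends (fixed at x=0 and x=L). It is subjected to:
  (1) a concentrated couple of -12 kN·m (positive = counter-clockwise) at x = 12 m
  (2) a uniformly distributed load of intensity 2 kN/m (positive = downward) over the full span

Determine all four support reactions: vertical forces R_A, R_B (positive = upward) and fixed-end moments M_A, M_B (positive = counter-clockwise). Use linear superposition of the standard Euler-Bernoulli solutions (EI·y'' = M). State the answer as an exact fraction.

R_A = 2392/125 kN, M_A = 4712/75 kN·m, R_B = 2608/125 kN, M_B = -5108/75 kN·m

Load 1 — applied couple M₀=-12 kN·m at a=12 m (b=L-a=8):
  R_A = 6M₀ab/L³ = 6·(-12)·12·8/20³ = -108/125 kN
  M_A = M₀b(2a-b)/L² = (-12)·8·(2·12-8)/20² = -96/25 kN·m
  R_B = -6M₀ab/L³ = -6·(-12)·12·8/20³ = 108/125 kN
  M_B = M₀a(2b-a)/L² = (-12)·12·(2·8-12)/20² = -36/25 kN·m
Load 2 — uniform load w=2 kN/m over full span:
  R_A = wL/2 = 2·20/2 = 20 kN
  M_A = wL²/12 = 2·20²/12 = 200/3 kN·m
  R_B = wL/2 = 2·20/2 = 20 kN
  M_B = -wL²/12 = -2·20²/12 = -200/3 kN·m
Superposition: R_A = 2392/125 kN, M_A = 4712/75 kN·m, R_B = 2608/125 kN, M_B = -5108/75 kN·m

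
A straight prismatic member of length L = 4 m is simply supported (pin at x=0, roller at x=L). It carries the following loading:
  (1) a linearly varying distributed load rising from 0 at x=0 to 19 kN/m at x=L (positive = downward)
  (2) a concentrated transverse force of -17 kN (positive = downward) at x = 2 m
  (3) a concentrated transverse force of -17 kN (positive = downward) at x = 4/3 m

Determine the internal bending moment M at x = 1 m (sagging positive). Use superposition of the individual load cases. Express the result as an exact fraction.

Load 1 — triangular load w₀=19 kN/m (0→w₀ over full span):
  M_1 = w₀Lx/6 - w₀x³/(6L) = 19·4·1/6 - 19·1³/(6·4) = 95/8 kN·m
Load 2 — point force P=-17 kN at a=2 m (b=L-a=2):
  M_2 = Pbx/L  [x≤a] = (-17)·2·1/4 = -17/2 kN·m
Load 3 — point force P=-17 kN at a=4/3 m (b=L-a=8/3):
  M_3 = Pbx/L  [x≤a] = (-17)·(8/3)·1/4 = -34/3 kN·m
Superposition: M = Σ M_i = -191/24 kN·m ≈ -7.958333 kN·m

M(1) = -191/24 kN·m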